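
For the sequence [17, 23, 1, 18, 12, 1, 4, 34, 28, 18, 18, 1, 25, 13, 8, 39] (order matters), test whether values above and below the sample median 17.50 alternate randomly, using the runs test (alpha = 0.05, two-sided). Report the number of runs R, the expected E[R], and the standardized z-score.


Step 1: Compute median = 17.50; label A = above, B = below.
Labels in order: BABABBBAAAABABBA  (n_A = 8, n_B = 8)
Step 2: Count runs R = 10.
Step 3: Under H0 (random ordering), E[R] = 2*n_A*n_B/(n_A+n_B) + 1 = 2*8*8/16 + 1 = 9.0000.
        Var[R] = 2*n_A*n_B*(2*n_A*n_B - n_A - n_B) / ((n_A+n_B)^2 * (n_A+n_B-1)) = 14336/3840 = 3.7333.
        SD[R] = 1.9322.
Step 4: Continuity-corrected z = (R - 0.5 - E[R]) / SD[R] = (10 - 0.5 - 9.0000) / 1.9322 = 0.2588.
Step 5: Two-sided p-value via normal approximation = 2*(1 - Phi(|z|)) = 0.795809.
Step 6: alpha = 0.05. fail to reject H0.

R = 10, z = 0.2588, p = 0.795809, fail to reject H0.


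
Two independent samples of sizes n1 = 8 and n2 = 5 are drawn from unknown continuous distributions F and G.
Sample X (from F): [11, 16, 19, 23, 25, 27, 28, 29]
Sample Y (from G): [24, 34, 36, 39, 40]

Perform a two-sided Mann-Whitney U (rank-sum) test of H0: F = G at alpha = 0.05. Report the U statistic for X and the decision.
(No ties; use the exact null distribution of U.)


Step 1: Combine and sort all 13 observations; assign midranks.
sorted (value, group): (11,X), (16,X), (19,X), (23,X), (24,Y), (25,X), (27,X), (28,X), (29,X), (34,Y), (36,Y), (39,Y), (40,Y)
ranks: 11->1, 16->2, 19->3, 23->4, 24->5, 25->6, 27->7, 28->8, 29->9, 34->10, 36->11, 39->12, 40->13
Step 2: Rank sum for X: R1 = 1 + 2 + 3 + 4 + 6 + 7 + 8 + 9 = 40.
Step 3: U_X = R1 - n1(n1+1)/2 = 40 - 8*9/2 = 40 - 36 = 4.
       U_Y = n1*n2 - U_X = 40 - 4 = 36.
Step 4: No ties, so the exact null distribution of U (based on enumerating the C(13,8) = 1287 equally likely rank assignments) gives the two-sided p-value.
Step 5: p-value = 0.018648; compare to alpha = 0.05. reject H0.

U_X = 4, p = 0.018648, reject H0 at alpha = 0.05.


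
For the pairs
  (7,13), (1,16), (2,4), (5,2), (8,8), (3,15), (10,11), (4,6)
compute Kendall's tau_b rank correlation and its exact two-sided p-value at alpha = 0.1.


Step 1: Enumerate the 28 unordered pairs (i,j) with i<j and classify each by sign(x_j-x_i) * sign(y_j-y_i).
  (1,2):dx=-6,dy=+3->D; (1,3):dx=-5,dy=-9->C; (1,4):dx=-2,dy=-11->C; (1,5):dx=+1,dy=-5->D
  (1,6):dx=-4,dy=+2->D; (1,7):dx=+3,dy=-2->D; (1,8):dx=-3,dy=-7->C; (2,3):dx=+1,dy=-12->D
  (2,4):dx=+4,dy=-14->D; (2,5):dx=+7,dy=-8->D; (2,6):dx=+2,dy=-1->D; (2,7):dx=+9,dy=-5->D
  (2,8):dx=+3,dy=-10->D; (3,4):dx=+3,dy=-2->D; (3,5):dx=+6,dy=+4->C; (3,6):dx=+1,dy=+11->C
  (3,7):dx=+8,dy=+7->C; (3,8):dx=+2,dy=+2->C; (4,5):dx=+3,dy=+6->C; (4,6):dx=-2,dy=+13->D
  (4,7):dx=+5,dy=+9->C; (4,8):dx=-1,dy=+4->D; (5,6):dx=-5,dy=+7->D; (5,7):dx=+2,dy=+3->C
  (5,8):dx=-4,dy=-2->C; (6,7):dx=+7,dy=-4->D; (6,8):dx=+1,dy=-9->D; (7,8):dx=-6,dy=-5->C
Step 2: C = 12, D = 16, total pairs = 28.
Step 3: tau = (C - D)/(n(n-1)/2) = (12 - 16)/28 = -0.142857.
Step 4: Exact two-sided p-value (enumerate n! = 40320 permutations of y under H0): p = 0.719544.
Step 5: alpha = 0.1. fail to reject H0.

tau_b = -0.1429 (C=12, D=16), p = 0.719544, fail to reject H0.


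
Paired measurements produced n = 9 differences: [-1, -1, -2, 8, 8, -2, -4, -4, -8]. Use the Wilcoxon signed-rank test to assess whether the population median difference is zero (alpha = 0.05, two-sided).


Step 1: Drop any zero differences (none here) and take |d_i|.
|d| = [1, 1, 2, 8, 8, 2, 4, 4, 8]
Step 2: Midrank |d_i| (ties get averaged ranks).
ranks: |1|->1.5, |1|->1.5, |2|->3.5, |8|->8, |8|->8, |2|->3.5, |4|->5.5, |4|->5.5, |8|->8
Step 3: Attach original signs; sum ranks with positive sign and with negative sign.
W+ = 8 + 8 = 16
W- = 1.5 + 1.5 + 3.5 + 3.5 + 5.5 + 5.5 + 8 = 29
(Check: W+ + W- = 45 should equal n(n+1)/2 = 45.)
Step 4: Test statistic W = min(W+, W-) = 16.
Step 5: Ties in |d|, so use the tie-corrected normal approximation.
        E[W] = n(n+1)/4 = 9*10/4 = 22.5.
        Tie groups: |d|=1 (t=2), |d|=2 (t=2), |d|=4 (t=2), |d|=8 (t=3); sum(t^3 - t) = 42.
        Var[W] = n(n+1)(2n+1)/24 - sum(t^3-t)/48 = 1710/24 - 42/48 = 70.375.
        z = (W - E[W]) / sqrt(Var[W]) = (16 - 22.5) / 8.3890 = -0.7748.
        Two-sided p = 2*Phi(z) = 0.438443.
Step 6: alpha = 0.05. fail to reject H0.

W+ = 16, W- = 29, W = min = 16, p = 0.438443, fail to reject H0.


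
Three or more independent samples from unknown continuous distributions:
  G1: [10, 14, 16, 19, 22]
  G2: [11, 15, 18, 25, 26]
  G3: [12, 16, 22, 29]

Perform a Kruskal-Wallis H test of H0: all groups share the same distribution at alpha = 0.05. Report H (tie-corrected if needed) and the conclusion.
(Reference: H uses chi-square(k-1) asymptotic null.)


Step 1: Combine all N = 14 observations and assign midranks.
sorted (value, group, rank): (10,G1,1), (11,G2,2), (12,G3,3), (14,G1,4), (15,G2,5), (16,G1,6.5), (16,G3,6.5), (18,G2,8), (19,G1,9), (22,G1,10.5), (22,G3,10.5), (25,G2,12), (26,G2,13), (29,G3,14)
Step 2: Sum ranks within each group.
R_1 = 31 (n_1 = 5)
R_2 = 40 (n_2 = 5)
R_3 = 34 (n_3 = 4)
Step 3: H = 12/(N(N+1)) * sum(R_i^2/n_i) - 3(N+1)
     = 12/(14*15) * (31^2/5 + 40^2/5 + 34^2/4) - 3*15
     = 0.057143 * 801.2 - 45
     = 0.782857.
Step 4: Ties present; correction factor C = 1 - 12/(14^3 - 14) = 0.995604. Corrected H = 0.782857 / 0.995604 = 0.786313.
Step 5: Under H0, H ~ chi^2(2); p-value = 0.674923.
Step 6: alpha = 0.05. fail to reject H0.

H = 0.7863, df = 2, p = 0.674923, fail to reject H0.


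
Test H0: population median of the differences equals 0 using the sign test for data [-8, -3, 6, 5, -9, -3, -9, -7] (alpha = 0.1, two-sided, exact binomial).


Step 1: Discard zero differences. Original n = 8; n_eff = number of nonzero differences = 8.
Nonzero differences (with sign): -8, -3, +6, +5, -9, -3, -9, -7
Step 2: Count signs: positive = 2, negative = 6.
Step 3: Under H0: P(positive) = 0.5, so the number of positives S ~ Bin(8, 0.5).
Step 4: Two-sided exact p-value = sum of Bin(8,0.5) probabilities at or below the observed probability = 0.289062.
Step 5: alpha = 0.1. fail to reject H0.

n_eff = 8, pos = 2, neg = 6, p = 0.289062, fail to reject H0.


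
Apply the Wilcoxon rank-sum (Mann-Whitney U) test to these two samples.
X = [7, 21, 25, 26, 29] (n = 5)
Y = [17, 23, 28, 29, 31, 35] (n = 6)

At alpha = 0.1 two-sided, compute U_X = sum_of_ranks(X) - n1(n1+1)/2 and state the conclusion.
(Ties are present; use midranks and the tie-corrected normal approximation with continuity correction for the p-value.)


Step 1: Combine and sort all 11 observations; assign midranks.
sorted (value, group): (7,X), (17,Y), (21,X), (23,Y), (25,X), (26,X), (28,Y), (29,X), (29,Y), (31,Y), (35,Y)
ranks: 7->1, 17->2, 21->3, 23->4, 25->5, 26->6, 28->7, 29->8.5, 29->8.5, 31->10, 35->11
Step 2: Rank sum for X: R1 = 1 + 3 + 5 + 6 + 8.5 = 23.5.
Step 3: U_X = R1 - n1(n1+1)/2 = 23.5 - 5*6/2 = 23.5 - 15 = 8.5.
       U_Y = n1*n2 - U_X = 30 - 8.5 = 21.5.
Step 4: Ties are present, so use the tie-corrected normal approximation (with continuity correction) for the p-value.
Step 5: p-value = 0.272229; compare to alpha = 0.1. fail to reject H0.

U_X = 8.5, p = 0.272229, fail to reject H0 at alpha = 0.1.


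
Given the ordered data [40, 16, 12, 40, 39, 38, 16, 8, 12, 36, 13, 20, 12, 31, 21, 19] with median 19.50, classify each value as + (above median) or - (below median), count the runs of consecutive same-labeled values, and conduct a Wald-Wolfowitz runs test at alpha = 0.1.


Step 1: Compute median = 19.50; label A = above, B = below.
Labels in order: ABBAAABBBABABAAB  (n_A = 8, n_B = 8)
Step 2: Count runs R = 10.
Step 3: Under H0 (random ordering), E[R] = 2*n_A*n_B/(n_A+n_B) + 1 = 2*8*8/16 + 1 = 9.0000.
        Var[R] = 2*n_A*n_B*(2*n_A*n_B - n_A - n_B) / ((n_A+n_B)^2 * (n_A+n_B-1)) = 14336/3840 = 3.7333.
        SD[R] = 1.9322.
Step 4: Continuity-corrected z = (R - 0.5 - E[R]) / SD[R] = (10 - 0.5 - 9.0000) / 1.9322 = 0.2588.
Step 5: Two-sided p-value via normal approximation = 2*(1 - Phi(|z|)) = 0.795809.
Step 6: alpha = 0.1. fail to reject H0.

R = 10, z = 0.2588, p = 0.795809, fail to reject H0.


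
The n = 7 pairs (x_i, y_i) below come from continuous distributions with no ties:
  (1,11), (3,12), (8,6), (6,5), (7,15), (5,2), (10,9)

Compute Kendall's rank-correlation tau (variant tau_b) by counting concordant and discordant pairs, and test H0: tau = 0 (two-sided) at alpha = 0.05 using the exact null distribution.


Step 1: Enumerate the 21 unordered pairs (i,j) with i<j and classify each by sign(x_j-x_i) * sign(y_j-y_i).
  (1,2):dx=+2,dy=+1->C; (1,3):dx=+7,dy=-5->D; (1,4):dx=+5,dy=-6->D; (1,5):dx=+6,dy=+4->C
  (1,6):dx=+4,dy=-9->D; (1,7):dx=+9,dy=-2->D; (2,3):dx=+5,dy=-6->D; (2,4):dx=+3,dy=-7->D
  (2,5):dx=+4,dy=+3->C; (2,6):dx=+2,dy=-10->D; (2,7):dx=+7,dy=-3->D; (3,4):dx=-2,dy=-1->C
  (3,5):dx=-1,dy=+9->D; (3,6):dx=-3,dy=-4->C; (3,7):dx=+2,dy=+3->C; (4,5):dx=+1,dy=+10->C
  (4,6):dx=-1,dy=-3->C; (4,7):dx=+4,dy=+4->C; (5,6):dx=-2,dy=-13->C; (5,7):dx=+3,dy=-6->D
  (6,7):dx=+5,dy=+7->C
Step 2: C = 11, D = 10, total pairs = 21.
Step 3: tau = (C - D)/(n(n-1)/2) = (11 - 10)/21 = 0.047619.
Step 4: Exact two-sided p-value (enumerate n! = 5040 permutations of y under H0): p = 1.000000.
Step 5: alpha = 0.05. fail to reject H0.

tau_b = 0.0476 (C=11, D=10), p = 1.000000, fail to reject H0.


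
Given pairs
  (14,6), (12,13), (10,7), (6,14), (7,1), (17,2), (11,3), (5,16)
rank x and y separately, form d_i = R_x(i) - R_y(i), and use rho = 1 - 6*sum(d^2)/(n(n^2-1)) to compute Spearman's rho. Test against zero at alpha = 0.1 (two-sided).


Step 1: Rank x and y separately (midranks; no ties here).
rank(x): 14->7, 12->6, 10->4, 6->2, 7->3, 17->8, 11->5, 5->1
rank(y): 6->4, 13->6, 7->5, 14->7, 1->1, 2->2, 3->3, 16->8
Step 2: d_i = R_x(i) - R_y(i); compute d_i^2.
  (7-4)^2=9, (6-6)^2=0, (4-5)^2=1, (2-7)^2=25, (3-1)^2=4, (8-2)^2=36, (5-3)^2=4, (1-8)^2=49
sum(d^2) = 128.
Step 3: rho = 1 - 6*128 / (8*(8^2 - 1)) = 1 - 768/504 = -0.523810.
Step 4: Under H0, t = rho * sqrt((n-2)/(1-rho^2)) = -1.5062 ~ t(6).
Step 5: Two-sided p-value from the t-distribution with 6 df = 0.182721.
Step 6: alpha = 0.1. fail to reject H0.

rho = -0.5238, p = 0.182721, fail to reject H0 at alpha = 0.1.


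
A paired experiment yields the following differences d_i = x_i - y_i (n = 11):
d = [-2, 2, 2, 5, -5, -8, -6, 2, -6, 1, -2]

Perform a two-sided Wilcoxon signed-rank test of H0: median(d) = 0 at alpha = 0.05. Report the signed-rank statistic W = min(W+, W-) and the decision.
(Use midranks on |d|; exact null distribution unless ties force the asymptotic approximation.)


Step 1: Drop any zero differences (none here) and take |d_i|.
|d| = [2, 2, 2, 5, 5, 8, 6, 2, 6, 1, 2]
Step 2: Midrank |d_i| (ties get averaged ranks).
ranks: |2|->4, |2|->4, |2|->4, |5|->7.5, |5|->7.5, |8|->11, |6|->9.5, |2|->4, |6|->9.5, |1|->1, |2|->4
Step 3: Attach original signs; sum ranks with positive sign and with negative sign.
W+ = 4 + 4 + 7.5 + 4 + 1 = 20.5
W- = 4 + 7.5 + 11 + 9.5 + 9.5 + 4 = 45.5
(Check: W+ + W- = 66 should equal n(n+1)/2 = 66.)
Step 4: Test statistic W = min(W+, W-) = 20.5.
Step 5: Ties in |d|, so use the tie-corrected normal approximation.
        E[W] = n(n+1)/4 = 11*12/4 = 33.
        Tie groups: |d|=2 (t=5), |d|=5 (t=2), |d|=6 (t=2); sum(t^3 - t) = 132.
        Var[W] = n(n+1)(2n+1)/24 - sum(t^3-t)/48 = 3036/24 - 132/48 = 123.75.
        z = (W - E[W]) / sqrt(Var[W]) = (20.5 - 33) / 11.1243 = -1.1237.
        Two-sided p = 2*Phi(z) = 0.261155.
Step 6: alpha = 0.05. fail to reject H0.

W+ = 20.5, W- = 45.5, W = min = 20.5, p = 0.261155, fail to reject H0.


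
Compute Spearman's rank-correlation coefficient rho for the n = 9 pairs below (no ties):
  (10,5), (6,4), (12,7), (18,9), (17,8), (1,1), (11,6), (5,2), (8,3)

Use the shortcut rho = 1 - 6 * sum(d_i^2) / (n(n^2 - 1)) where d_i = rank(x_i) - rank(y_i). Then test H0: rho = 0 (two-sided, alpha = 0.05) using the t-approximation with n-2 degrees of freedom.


Step 1: Rank x and y separately (midranks; no ties here).
rank(x): 10->5, 6->3, 12->7, 18->9, 17->8, 1->1, 11->6, 5->2, 8->4
rank(y): 5->5, 4->4, 7->7, 9->9, 8->8, 1->1, 6->6, 2->2, 3->3
Step 2: d_i = R_x(i) - R_y(i); compute d_i^2.
  (5-5)^2=0, (3-4)^2=1, (7-7)^2=0, (9-9)^2=0, (8-8)^2=0, (1-1)^2=0, (6-6)^2=0, (2-2)^2=0, (4-3)^2=1
sum(d^2) = 2.
Step 3: rho = 1 - 6*2 / (9*(9^2 - 1)) = 1 - 12/720 = 0.983333.
Step 4: Under H0, t = rho * sqrt((n-2)/(1-rho^2)) = 14.3096 ~ t(7).
Step 5: Two-sided p-value from the t-distribution with 7 df = 0.000002.
Step 6: alpha = 0.05. reject H0.

rho = 0.9833, p = 0.000002, reject H0 at alpha = 0.05.


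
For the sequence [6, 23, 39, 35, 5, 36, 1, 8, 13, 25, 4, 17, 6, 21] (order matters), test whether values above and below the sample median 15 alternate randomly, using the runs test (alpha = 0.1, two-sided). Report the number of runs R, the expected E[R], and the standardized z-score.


Step 1: Compute median = 15; label A = above, B = below.
Labels in order: BAAABABBBABABA  (n_A = 7, n_B = 7)
Step 2: Count runs R = 10.
Step 3: Under H0 (random ordering), E[R] = 2*n_A*n_B/(n_A+n_B) + 1 = 2*7*7/14 + 1 = 8.0000.
        Var[R] = 2*n_A*n_B*(2*n_A*n_B - n_A - n_B) / ((n_A+n_B)^2 * (n_A+n_B-1)) = 8232/2548 = 3.2308.
        SD[R] = 1.7974.
Step 4: Continuity-corrected z = (R - 0.5 - E[R]) / SD[R] = (10 - 0.5 - 8.0000) / 1.7974 = 0.8345.
Step 5: Two-sided p-value via normal approximation = 2*(1 - Phi(|z|)) = 0.403986.
Step 6: alpha = 0.1. fail to reject H0.

R = 10, z = 0.8345, p = 0.403986, fail to reject H0.


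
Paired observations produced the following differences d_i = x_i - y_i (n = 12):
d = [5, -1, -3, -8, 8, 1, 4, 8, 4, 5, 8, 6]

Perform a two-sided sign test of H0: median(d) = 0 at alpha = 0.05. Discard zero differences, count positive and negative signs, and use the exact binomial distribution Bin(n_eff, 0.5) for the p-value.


Step 1: Discard zero differences. Original n = 12; n_eff = number of nonzero differences = 12.
Nonzero differences (with sign): +5, -1, -3, -8, +8, +1, +4, +8, +4, +5, +8, +6
Step 2: Count signs: positive = 9, negative = 3.
Step 3: Under H0: P(positive) = 0.5, so the number of positives S ~ Bin(12, 0.5).
Step 4: Two-sided exact p-value = sum of Bin(12,0.5) probabilities at or below the observed probability = 0.145996.
Step 5: alpha = 0.05. fail to reject H0.

n_eff = 12, pos = 9, neg = 3, p = 0.145996, fail to reject H0.


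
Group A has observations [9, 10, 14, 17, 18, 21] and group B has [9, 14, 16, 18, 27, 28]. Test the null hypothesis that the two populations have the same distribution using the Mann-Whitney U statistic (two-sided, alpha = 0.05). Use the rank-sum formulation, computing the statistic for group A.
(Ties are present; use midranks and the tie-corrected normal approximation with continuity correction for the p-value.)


Step 1: Combine and sort all 12 observations; assign midranks.
sorted (value, group): (9,X), (9,Y), (10,X), (14,X), (14,Y), (16,Y), (17,X), (18,X), (18,Y), (21,X), (27,Y), (28,Y)
ranks: 9->1.5, 9->1.5, 10->3, 14->4.5, 14->4.5, 16->6, 17->7, 18->8.5, 18->8.5, 21->10, 27->11, 28->12
Step 2: Rank sum for X: R1 = 1.5 + 3 + 4.5 + 7 + 8.5 + 10 = 34.5.
Step 3: U_X = R1 - n1(n1+1)/2 = 34.5 - 6*7/2 = 34.5 - 21 = 13.5.
       U_Y = n1*n2 - U_X = 36 - 13.5 = 22.5.
Step 4: Ties are present, so use the tie-corrected normal approximation (with continuity correction) for the p-value.
Step 5: p-value = 0.519641; compare to alpha = 0.05. fail to reject H0.

U_X = 13.5, p = 0.519641, fail to reject H0 at alpha = 0.05.


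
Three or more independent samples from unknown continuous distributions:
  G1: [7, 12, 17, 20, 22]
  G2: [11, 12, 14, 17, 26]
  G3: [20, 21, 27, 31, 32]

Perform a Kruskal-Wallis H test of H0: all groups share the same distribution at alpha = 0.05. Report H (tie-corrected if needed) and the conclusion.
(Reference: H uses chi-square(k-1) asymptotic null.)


Step 1: Combine all N = 15 observations and assign midranks.
sorted (value, group, rank): (7,G1,1), (11,G2,2), (12,G1,3.5), (12,G2,3.5), (14,G2,5), (17,G1,6.5), (17,G2,6.5), (20,G1,8.5), (20,G3,8.5), (21,G3,10), (22,G1,11), (26,G2,12), (27,G3,13), (31,G3,14), (32,G3,15)
Step 2: Sum ranks within each group.
R_1 = 30.5 (n_1 = 5)
R_2 = 29 (n_2 = 5)
R_3 = 60.5 (n_3 = 5)
Step 3: H = 12/(N(N+1)) * sum(R_i^2/n_i) - 3(N+1)
     = 12/(15*16) * (30.5^2/5 + 29^2/5 + 60.5^2/5) - 3*16
     = 0.050000 * 1086.3 - 48
     = 6.315000.
Step 4: Ties present; correction factor C = 1 - 18/(15^3 - 15) = 0.994643. Corrected H = 6.315000 / 0.994643 = 6.349013.
Step 5: Under H0, H ~ chi^2(2); p-value = 0.041815.
Step 6: alpha = 0.05. reject H0.

H = 6.3490, df = 2, p = 0.041815, reject H0.


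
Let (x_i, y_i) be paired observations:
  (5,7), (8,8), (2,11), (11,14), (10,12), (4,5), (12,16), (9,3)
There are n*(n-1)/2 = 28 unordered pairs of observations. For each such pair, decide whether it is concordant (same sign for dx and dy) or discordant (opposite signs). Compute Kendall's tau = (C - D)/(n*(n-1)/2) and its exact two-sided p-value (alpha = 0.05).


Step 1: Enumerate the 28 unordered pairs (i,j) with i<j and classify each by sign(x_j-x_i) * sign(y_j-y_i).
  (1,2):dx=+3,dy=+1->C; (1,3):dx=-3,dy=+4->D; (1,4):dx=+6,dy=+7->C; (1,5):dx=+5,dy=+5->C
  (1,6):dx=-1,dy=-2->C; (1,7):dx=+7,dy=+9->C; (1,8):dx=+4,dy=-4->D; (2,3):dx=-6,dy=+3->D
  (2,4):dx=+3,dy=+6->C; (2,5):dx=+2,dy=+4->C; (2,6):dx=-4,dy=-3->C; (2,7):dx=+4,dy=+8->C
  (2,8):dx=+1,dy=-5->D; (3,4):dx=+9,dy=+3->C; (3,5):dx=+8,dy=+1->C; (3,6):dx=+2,dy=-6->D
  (3,7):dx=+10,dy=+5->C; (3,8):dx=+7,dy=-8->D; (4,5):dx=-1,dy=-2->C; (4,6):dx=-7,dy=-9->C
  (4,7):dx=+1,dy=+2->C; (4,8):dx=-2,dy=-11->C; (5,6):dx=-6,dy=-7->C; (5,7):dx=+2,dy=+4->C
  (5,8):dx=-1,dy=-9->C; (6,7):dx=+8,dy=+11->C; (6,8):dx=+5,dy=-2->D; (7,8):dx=-3,dy=-13->C
Step 2: C = 21, D = 7, total pairs = 28.
Step 3: tau = (C - D)/(n(n-1)/2) = (21 - 7)/28 = 0.500000.
Step 4: Exact two-sided p-value (enumerate n! = 40320 permutations of y under H0): p = 0.108681.
Step 5: alpha = 0.05. fail to reject H0.

tau_b = 0.5000 (C=21, D=7), p = 0.108681, fail to reject H0.


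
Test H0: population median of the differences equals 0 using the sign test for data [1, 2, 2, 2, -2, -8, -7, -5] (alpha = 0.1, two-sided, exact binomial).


Step 1: Discard zero differences. Original n = 8; n_eff = number of nonzero differences = 8.
Nonzero differences (with sign): +1, +2, +2, +2, -2, -8, -7, -5
Step 2: Count signs: positive = 4, negative = 4.
Step 3: Under H0: P(positive) = 0.5, so the number of positives S ~ Bin(8, 0.5).
Step 4: Two-sided exact p-value = sum of Bin(8,0.5) probabilities at or below the observed probability = 1.000000.
Step 5: alpha = 0.1. fail to reject H0.

n_eff = 8, pos = 4, neg = 4, p = 1.000000, fail to reject H0.


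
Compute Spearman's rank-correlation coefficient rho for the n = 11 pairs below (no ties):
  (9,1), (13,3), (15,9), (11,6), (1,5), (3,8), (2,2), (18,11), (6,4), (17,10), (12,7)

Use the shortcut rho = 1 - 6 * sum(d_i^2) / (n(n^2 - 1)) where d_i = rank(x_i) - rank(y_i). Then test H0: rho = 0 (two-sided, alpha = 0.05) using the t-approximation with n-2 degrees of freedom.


Step 1: Rank x and y separately (midranks; no ties here).
rank(x): 9->5, 13->8, 15->9, 11->6, 1->1, 3->3, 2->2, 18->11, 6->4, 17->10, 12->7
rank(y): 1->1, 3->3, 9->9, 6->6, 5->5, 8->8, 2->2, 11->11, 4->4, 10->10, 7->7
Step 2: d_i = R_x(i) - R_y(i); compute d_i^2.
  (5-1)^2=16, (8-3)^2=25, (9-9)^2=0, (6-6)^2=0, (1-5)^2=16, (3-8)^2=25, (2-2)^2=0, (11-11)^2=0, (4-4)^2=0, (10-10)^2=0, (7-7)^2=0
sum(d^2) = 82.
Step 3: rho = 1 - 6*82 / (11*(11^2 - 1)) = 1 - 492/1320 = 0.627273.
Step 4: Under H0, t = rho * sqrt((n-2)/(1-rho^2)) = 2.4163 ~ t(9).
Step 5: Two-sided p-value from the t-distribution with 9 df = 0.038845.
Step 6: alpha = 0.05. reject H0.

rho = 0.6273, p = 0.038845, reject H0 at alpha = 0.05.


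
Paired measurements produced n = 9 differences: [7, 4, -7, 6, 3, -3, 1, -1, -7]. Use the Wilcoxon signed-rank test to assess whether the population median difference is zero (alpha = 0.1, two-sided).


Step 1: Drop any zero differences (none here) and take |d_i|.
|d| = [7, 4, 7, 6, 3, 3, 1, 1, 7]
Step 2: Midrank |d_i| (ties get averaged ranks).
ranks: |7|->8, |4|->5, |7|->8, |6|->6, |3|->3.5, |3|->3.5, |1|->1.5, |1|->1.5, |7|->8
Step 3: Attach original signs; sum ranks with positive sign and with negative sign.
W+ = 8 + 5 + 6 + 3.5 + 1.5 = 24
W- = 8 + 3.5 + 1.5 + 8 = 21
(Check: W+ + W- = 45 should equal n(n+1)/2 = 45.)
Step 4: Test statistic W = min(W+, W-) = 21.
Step 5: Ties in |d|, so use the tie-corrected normal approximation.
        E[W] = n(n+1)/4 = 9*10/4 = 22.5.
        Tie groups: |d|=1 (t=2), |d|=3 (t=2), |d|=7 (t=3); sum(t^3 - t) = 36.
        Var[W] = n(n+1)(2n+1)/24 - sum(t^3-t)/48 = 1710/24 - 36/48 = 70.5.
        z = (W - E[W]) / sqrt(Var[W]) = (21 - 22.5) / 8.3964 = -0.1786.
        Two-sided p = 2*Phi(z) = 0.858215.
Step 6: alpha = 0.1. fail to reject H0.

W+ = 24, W- = 21, W = min = 21, p = 0.858215, fail to reject H0.


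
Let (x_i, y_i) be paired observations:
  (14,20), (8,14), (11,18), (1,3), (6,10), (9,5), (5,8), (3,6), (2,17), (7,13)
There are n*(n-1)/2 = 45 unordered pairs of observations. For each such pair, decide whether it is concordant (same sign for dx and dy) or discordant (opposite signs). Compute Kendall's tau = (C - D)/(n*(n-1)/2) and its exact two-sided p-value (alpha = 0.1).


Step 1: Enumerate the 45 unordered pairs (i,j) with i<j and classify each by sign(x_j-x_i) * sign(y_j-y_i).
  (1,2):dx=-6,dy=-6->C; (1,3):dx=-3,dy=-2->C; (1,4):dx=-13,dy=-17->C; (1,5):dx=-8,dy=-10->C
  (1,6):dx=-5,dy=-15->C; (1,7):dx=-9,dy=-12->C; (1,8):dx=-11,dy=-14->C; (1,9):dx=-12,dy=-3->C
  (1,10):dx=-7,dy=-7->C; (2,3):dx=+3,dy=+4->C; (2,4):dx=-7,dy=-11->C; (2,5):dx=-2,dy=-4->C
  (2,6):dx=+1,dy=-9->D; (2,7):dx=-3,dy=-6->C; (2,8):dx=-5,dy=-8->C; (2,9):dx=-6,dy=+3->D
  (2,10):dx=-1,dy=-1->C; (3,4):dx=-10,dy=-15->C; (3,5):dx=-5,dy=-8->C; (3,6):dx=-2,dy=-13->C
  (3,7):dx=-6,dy=-10->C; (3,8):dx=-8,dy=-12->C; (3,9):dx=-9,dy=-1->C; (3,10):dx=-4,dy=-5->C
  (4,5):dx=+5,dy=+7->C; (4,6):dx=+8,dy=+2->C; (4,7):dx=+4,dy=+5->C; (4,8):dx=+2,dy=+3->C
  (4,9):dx=+1,dy=+14->C; (4,10):dx=+6,dy=+10->C; (5,6):dx=+3,dy=-5->D; (5,7):dx=-1,dy=-2->C
  (5,8):dx=-3,dy=-4->C; (5,9):dx=-4,dy=+7->D; (5,10):dx=+1,dy=+3->C; (6,7):dx=-4,dy=+3->D
  (6,8):dx=-6,dy=+1->D; (6,9):dx=-7,dy=+12->D; (6,10):dx=-2,dy=+8->D; (7,8):dx=-2,dy=-2->C
  (7,9):dx=-3,dy=+9->D; (7,10):dx=+2,dy=+5->C; (8,9):dx=-1,dy=+11->D; (8,10):dx=+4,dy=+7->C
  (9,10):dx=+5,dy=-4->D
Step 2: C = 34, D = 11, total pairs = 45.
Step 3: tau = (C - D)/(n(n-1)/2) = (34 - 11)/45 = 0.511111.
Step 4: Exact two-sided p-value (enumerate n! = 3628800 permutations of y under H0): p = 0.046623.
Step 5: alpha = 0.1. reject H0.

tau_b = 0.5111 (C=34, D=11), p = 0.046623, reject H0.


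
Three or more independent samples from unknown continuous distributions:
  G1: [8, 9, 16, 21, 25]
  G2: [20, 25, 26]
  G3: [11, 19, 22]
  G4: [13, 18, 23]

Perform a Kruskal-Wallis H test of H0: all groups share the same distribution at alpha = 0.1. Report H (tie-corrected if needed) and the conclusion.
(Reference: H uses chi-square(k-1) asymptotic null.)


Step 1: Combine all N = 14 observations and assign midranks.
sorted (value, group, rank): (8,G1,1), (9,G1,2), (11,G3,3), (13,G4,4), (16,G1,5), (18,G4,6), (19,G3,7), (20,G2,8), (21,G1,9), (22,G3,10), (23,G4,11), (25,G1,12.5), (25,G2,12.5), (26,G2,14)
Step 2: Sum ranks within each group.
R_1 = 29.5 (n_1 = 5)
R_2 = 34.5 (n_2 = 3)
R_3 = 20 (n_3 = 3)
R_4 = 21 (n_4 = 3)
Step 3: H = 12/(N(N+1)) * sum(R_i^2/n_i) - 3(N+1)
     = 12/(14*15) * (29.5^2/5 + 34.5^2/3 + 20^2/3 + 21^2/3) - 3*15
     = 0.057143 * 851.133 - 45
     = 3.636190.
Step 4: Ties present; correction factor C = 1 - 6/(14^3 - 14) = 0.997802. Corrected H = 3.636190 / 0.997802 = 3.644200.
Step 5: Under H0, H ~ chi^2(3); p-value = 0.302536.
Step 6: alpha = 0.1. fail to reject H0.

H = 3.6442, df = 3, p = 0.302536, fail to reject H0.


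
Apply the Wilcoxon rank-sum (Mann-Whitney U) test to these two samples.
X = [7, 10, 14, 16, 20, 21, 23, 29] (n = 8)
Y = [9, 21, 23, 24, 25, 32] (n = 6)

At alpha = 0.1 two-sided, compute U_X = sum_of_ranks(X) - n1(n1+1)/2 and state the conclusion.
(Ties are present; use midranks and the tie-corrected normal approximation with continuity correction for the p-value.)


Step 1: Combine and sort all 14 observations; assign midranks.
sorted (value, group): (7,X), (9,Y), (10,X), (14,X), (16,X), (20,X), (21,X), (21,Y), (23,X), (23,Y), (24,Y), (25,Y), (29,X), (32,Y)
ranks: 7->1, 9->2, 10->3, 14->4, 16->5, 20->6, 21->7.5, 21->7.5, 23->9.5, 23->9.5, 24->11, 25->12, 29->13, 32->14
Step 2: Rank sum for X: R1 = 1 + 3 + 4 + 5 + 6 + 7.5 + 9.5 + 13 = 49.
Step 3: U_X = R1 - n1(n1+1)/2 = 49 - 8*9/2 = 49 - 36 = 13.
       U_Y = n1*n2 - U_X = 48 - 13 = 35.
Step 4: Ties are present, so use the tie-corrected normal approximation (with continuity correction) for the p-value.
Step 5: p-value = 0.174295; compare to alpha = 0.1. fail to reject H0.

U_X = 13, p = 0.174295, fail to reject H0 at alpha = 0.1.


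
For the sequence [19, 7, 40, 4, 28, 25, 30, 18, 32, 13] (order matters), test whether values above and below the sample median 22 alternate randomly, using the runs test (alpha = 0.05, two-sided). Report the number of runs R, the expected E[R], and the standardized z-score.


Step 1: Compute median = 22; label A = above, B = below.
Labels in order: BBABAAABAB  (n_A = 5, n_B = 5)
Step 2: Count runs R = 7.
Step 3: Under H0 (random ordering), E[R] = 2*n_A*n_B/(n_A+n_B) + 1 = 2*5*5/10 + 1 = 6.0000.
        Var[R] = 2*n_A*n_B*(2*n_A*n_B - n_A - n_B) / ((n_A+n_B)^2 * (n_A+n_B-1)) = 2000/900 = 2.2222.
        SD[R] = 1.4907.
Step 4: Continuity-corrected z = (R - 0.5 - E[R]) / SD[R] = (7 - 0.5 - 6.0000) / 1.4907 = 0.3354.
Step 5: Two-sided p-value via normal approximation = 2*(1 - Phi(|z|)) = 0.737316.
Step 6: alpha = 0.05. fail to reject H0.

R = 7, z = 0.3354, p = 0.737316, fail to reject H0.


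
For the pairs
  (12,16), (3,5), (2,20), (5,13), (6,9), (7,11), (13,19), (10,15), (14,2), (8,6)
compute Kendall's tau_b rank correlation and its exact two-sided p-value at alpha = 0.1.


Step 1: Enumerate the 45 unordered pairs (i,j) with i<j and classify each by sign(x_j-x_i) * sign(y_j-y_i).
  (1,2):dx=-9,dy=-11->C; (1,3):dx=-10,dy=+4->D; (1,4):dx=-7,dy=-3->C; (1,5):dx=-6,dy=-7->C
  (1,6):dx=-5,dy=-5->C; (1,7):dx=+1,dy=+3->C; (1,8):dx=-2,dy=-1->C; (1,9):dx=+2,dy=-14->D
  (1,10):dx=-4,dy=-10->C; (2,3):dx=-1,dy=+15->D; (2,4):dx=+2,dy=+8->C; (2,5):dx=+3,dy=+4->C
  (2,6):dx=+4,dy=+6->C; (2,7):dx=+10,dy=+14->C; (2,8):dx=+7,dy=+10->C; (2,9):dx=+11,dy=-3->D
  (2,10):dx=+5,dy=+1->C; (3,4):dx=+3,dy=-7->D; (3,5):dx=+4,dy=-11->D; (3,6):dx=+5,dy=-9->D
  (3,7):dx=+11,dy=-1->D; (3,8):dx=+8,dy=-5->D; (3,9):dx=+12,dy=-18->D; (3,10):dx=+6,dy=-14->D
  (4,5):dx=+1,dy=-4->D; (4,6):dx=+2,dy=-2->D; (4,7):dx=+8,dy=+6->C; (4,8):dx=+5,dy=+2->C
  (4,9):dx=+9,dy=-11->D; (4,10):dx=+3,dy=-7->D; (5,6):dx=+1,dy=+2->C; (5,7):dx=+7,dy=+10->C
  (5,8):dx=+4,dy=+6->C; (5,9):dx=+8,dy=-7->D; (5,10):dx=+2,dy=-3->D; (6,7):dx=+6,dy=+8->C
  (6,8):dx=+3,dy=+4->C; (6,9):dx=+7,dy=-9->D; (6,10):dx=+1,dy=-5->D; (7,8):dx=-3,dy=-4->C
  (7,9):dx=+1,dy=-17->D; (7,10):dx=-5,dy=-13->C; (8,9):dx=+4,dy=-13->D; (8,10):dx=-2,dy=-9->C
  (9,10):dx=-6,dy=+4->D
Step 2: C = 23, D = 22, total pairs = 45.
Step 3: tau = (C - D)/(n(n-1)/2) = (23 - 22)/45 = 0.022222.
Step 4: Exact two-sided p-value (enumerate n! = 3628800 permutations of y under H0): p = 1.000000.
Step 5: alpha = 0.1. fail to reject H0.

tau_b = 0.0222 (C=23, D=22), p = 1.000000, fail to reject H0.


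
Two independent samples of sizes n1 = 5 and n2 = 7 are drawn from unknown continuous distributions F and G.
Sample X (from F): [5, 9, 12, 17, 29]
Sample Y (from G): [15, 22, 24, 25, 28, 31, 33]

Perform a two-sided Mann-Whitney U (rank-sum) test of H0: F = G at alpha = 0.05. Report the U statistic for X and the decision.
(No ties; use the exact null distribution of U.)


Step 1: Combine and sort all 12 observations; assign midranks.
sorted (value, group): (5,X), (9,X), (12,X), (15,Y), (17,X), (22,Y), (24,Y), (25,Y), (28,Y), (29,X), (31,Y), (33,Y)
ranks: 5->1, 9->2, 12->3, 15->4, 17->5, 22->6, 24->7, 25->8, 28->9, 29->10, 31->11, 33->12
Step 2: Rank sum for X: R1 = 1 + 2 + 3 + 5 + 10 = 21.
Step 3: U_X = R1 - n1(n1+1)/2 = 21 - 5*6/2 = 21 - 15 = 6.
       U_Y = n1*n2 - U_X = 35 - 6 = 29.
Step 4: No ties, so the exact null distribution of U (based on enumerating the C(12,5) = 792 equally likely rank assignments) gives the two-sided p-value.
Step 5: p-value = 0.073232; compare to alpha = 0.05. fail to reject H0.

U_X = 6, p = 0.073232, fail to reject H0 at alpha = 0.05.


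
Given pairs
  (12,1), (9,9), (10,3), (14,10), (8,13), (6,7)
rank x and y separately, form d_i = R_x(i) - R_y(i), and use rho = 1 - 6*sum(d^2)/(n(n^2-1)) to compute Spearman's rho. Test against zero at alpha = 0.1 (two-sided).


Step 1: Rank x and y separately (midranks; no ties here).
rank(x): 12->5, 9->3, 10->4, 14->6, 8->2, 6->1
rank(y): 1->1, 9->4, 3->2, 10->5, 13->6, 7->3
Step 2: d_i = R_x(i) - R_y(i); compute d_i^2.
  (5-1)^2=16, (3-4)^2=1, (4-2)^2=4, (6-5)^2=1, (2-6)^2=16, (1-3)^2=4
sum(d^2) = 42.
Step 3: rho = 1 - 6*42 / (6*(6^2 - 1)) = 1 - 252/210 = -0.200000.
Step 4: Under H0, t = rho * sqrt((n-2)/(1-rho^2)) = -0.4082 ~ t(4).
Step 5: Two-sided p-value from the t-distribution with 4 df = 0.704000.
Step 6: alpha = 0.1. fail to reject H0.

rho = -0.2000, p = 0.704000, fail to reject H0 at alpha = 0.1.


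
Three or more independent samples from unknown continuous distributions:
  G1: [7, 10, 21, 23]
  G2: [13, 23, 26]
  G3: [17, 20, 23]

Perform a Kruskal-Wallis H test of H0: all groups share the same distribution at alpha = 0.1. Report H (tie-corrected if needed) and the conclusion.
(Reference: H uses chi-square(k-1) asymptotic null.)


Step 1: Combine all N = 10 observations and assign midranks.
sorted (value, group, rank): (7,G1,1), (10,G1,2), (13,G2,3), (17,G3,4), (20,G3,5), (21,G1,6), (23,G1,8), (23,G2,8), (23,G3,8), (26,G2,10)
Step 2: Sum ranks within each group.
R_1 = 17 (n_1 = 4)
R_2 = 21 (n_2 = 3)
R_3 = 17 (n_3 = 3)
Step 3: H = 12/(N(N+1)) * sum(R_i^2/n_i) - 3(N+1)
     = 12/(10*11) * (17^2/4 + 21^2/3 + 17^2/3) - 3*11
     = 0.109091 * 315.583 - 33
     = 1.427273.
Step 4: Ties present; correction factor C = 1 - 24/(10^3 - 10) = 0.975758. Corrected H = 1.427273 / 0.975758 = 1.462733.
Step 5: Under H0, H ~ chi^2(2); p-value = 0.481251.
Step 6: alpha = 0.1. fail to reject H0.

H = 1.4627, df = 2, p = 0.481251, fail to reject H0.


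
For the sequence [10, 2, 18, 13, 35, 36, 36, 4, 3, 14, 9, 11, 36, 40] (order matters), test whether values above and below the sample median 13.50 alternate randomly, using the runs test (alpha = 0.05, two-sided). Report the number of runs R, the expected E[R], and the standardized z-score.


Step 1: Compute median = 13.50; label A = above, B = below.
Labels in order: BBABAAABBABBAA  (n_A = 7, n_B = 7)
Step 2: Count runs R = 8.
Step 3: Under H0 (random ordering), E[R] = 2*n_A*n_B/(n_A+n_B) + 1 = 2*7*7/14 + 1 = 8.0000.
        Var[R] = 2*n_A*n_B*(2*n_A*n_B - n_A - n_B) / ((n_A+n_B)^2 * (n_A+n_B-1)) = 8232/2548 = 3.2308.
        SD[R] = 1.7974.
Step 4: R = E[R], so z = 0 with no continuity correction.
Step 5: Two-sided p-value via normal approximation = 2*(1 - Phi(|z|)) = 1.000000.
Step 6: alpha = 0.05. fail to reject H0.

R = 8, z = 0.0000, p = 1.000000, fail to reject H0.


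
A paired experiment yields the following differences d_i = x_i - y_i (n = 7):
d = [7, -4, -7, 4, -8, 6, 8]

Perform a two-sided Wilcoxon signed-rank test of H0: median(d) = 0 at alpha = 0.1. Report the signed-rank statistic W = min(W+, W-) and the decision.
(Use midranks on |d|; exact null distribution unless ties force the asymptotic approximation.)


Step 1: Drop any zero differences (none here) and take |d_i|.
|d| = [7, 4, 7, 4, 8, 6, 8]
Step 2: Midrank |d_i| (ties get averaged ranks).
ranks: |7|->4.5, |4|->1.5, |7|->4.5, |4|->1.5, |8|->6.5, |6|->3, |8|->6.5
Step 3: Attach original signs; sum ranks with positive sign and with negative sign.
W+ = 4.5 + 1.5 + 3 + 6.5 = 15.5
W- = 1.5 + 4.5 + 6.5 = 12.5
(Check: W+ + W- = 28 should equal n(n+1)/2 = 28.)
Step 4: Test statistic W = min(W+, W-) = 12.5.
Step 5: Ties in |d|, so use the tie-corrected normal approximation.
        E[W] = n(n+1)/4 = 7*8/4 = 14.
        Tie groups: |d|=4 (t=2), |d|=7 (t=2), |d|=8 (t=2); sum(t^3 - t) = 18.
        Var[W] = n(n+1)(2n+1)/24 - sum(t^3-t)/48 = 840/24 - 18/48 = 34.625.
        z = (W - E[W]) / sqrt(Var[W]) = (12.5 - 14) / 5.8843 = -0.2549.
        Two-sided p = 2*Phi(z) = 0.798788.
Step 6: alpha = 0.1. fail to reject H0.

W+ = 15.5, W- = 12.5, W = min = 12.5, p = 0.798788, fail to reject H0.


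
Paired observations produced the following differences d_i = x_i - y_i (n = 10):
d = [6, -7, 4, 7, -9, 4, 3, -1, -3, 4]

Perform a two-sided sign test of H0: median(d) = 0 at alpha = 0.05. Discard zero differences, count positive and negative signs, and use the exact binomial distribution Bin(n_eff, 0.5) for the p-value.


Step 1: Discard zero differences. Original n = 10; n_eff = number of nonzero differences = 10.
Nonzero differences (with sign): +6, -7, +4, +7, -9, +4, +3, -1, -3, +4
Step 2: Count signs: positive = 6, negative = 4.
Step 3: Under H0: P(positive) = 0.5, so the number of positives S ~ Bin(10, 0.5).
Step 4: Two-sided exact p-value = sum of Bin(10,0.5) probabilities at or below the observed probability = 0.753906.
Step 5: alpha = 0.05. fail to reject H0.

n_eff = 10, pos = 6, neg = 4, p = 0.753906, fail to reject H0.


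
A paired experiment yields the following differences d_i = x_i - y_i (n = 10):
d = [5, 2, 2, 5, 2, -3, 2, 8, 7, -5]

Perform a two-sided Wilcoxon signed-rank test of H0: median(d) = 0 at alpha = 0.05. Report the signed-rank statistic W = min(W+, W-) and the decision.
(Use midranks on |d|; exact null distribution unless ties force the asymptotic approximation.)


Step 1: Drop any zero differences (none here) and take |d_i|.
|d| = [5, 2, 2, 5, 2, 3, 2, 8, 7, 5]
Step 2: Midrank |d_i| (ties get averaged ranks).
ranks: |5|->7, |2|->2.5, |2|->2.5, |5|->7, |2|->2.5, |3|->5, |2|->2.5, |8|->10, |7|->9, |5|->7
Step 3: Attach original signs; sum ranks with positive sign and with negative sign.
W+ = 7 + 2.5 + 2.5 + 7 + 2.5 + 2.5 + 10 + 9 = 43
W- = 5 + 7 = 12
(Check: W+ + W- = 55 should equal n(n+1)/2 = 55.)
Step 4: Test statistic W = min(W+, W-) = 12.
Step 5: Ties in |d|, so use the tie-corrected normal approximation.
        E[W] = n(n+1)/4 = 10*11/4 = 27.5.
        Tie groups: |d|=2 (t=4), |d|=5 (t=3); sum(t^3 - t) = 84.
        Var[W] = n(n+1)(2n+1)/24 - sum(t^3-t)/48 = 2310/24 - 84/48 = 94.5.
        z = (W - E[W]) / sqrt(Var[W]) = (12 - 27.5) / 9.7211 = -1.5945.
        Two-sided p = 2*Phi(z) = 0.110831.
Step 6: alpha = 0.05. fail to reject H0.

W+ = 43, W- = 12, W = min = 12, p = 0.110831, fail to reject H0.


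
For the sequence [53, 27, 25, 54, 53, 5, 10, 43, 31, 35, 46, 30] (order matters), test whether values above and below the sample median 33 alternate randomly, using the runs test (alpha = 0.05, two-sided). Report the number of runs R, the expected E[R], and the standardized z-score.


Step 1: Compute median = 33; label A = above, B = below.
Labels in order: ABBAABBABAAB  (n_A = 6, n_B = 6)
Step 2: Count runs R = 8.
Step 3: Under H0 (random ordering), E[R] = 2*n_A*n_B/(n_A+n_B) + 1 = 2*6*6/12 + 1 = 7.0000.
        Var[R] = 2*n_A*n_B*(2*n_A*n_B - n_A - n_B) / ((n_A+n_B)^2 * (n_A+n_B-1)) = 4320/1584 = 2.7273.
        SD[R] = 1.6514.
Step 4: Continuity-corrected z = (R - 0.5 - E[R]) / SD[R] = (8 - 0.5 - 7.0000) / 1.6514 = 0.3028.
Step 5: Two-sided p-value via normal approximation = 2*(1 - Phi(|z|)) = 0.762069.
Step 6: alpha = 0.05. fail to reject H0.

R = 8, z = 0.3028, p = 0.762069, fail to reject H0.


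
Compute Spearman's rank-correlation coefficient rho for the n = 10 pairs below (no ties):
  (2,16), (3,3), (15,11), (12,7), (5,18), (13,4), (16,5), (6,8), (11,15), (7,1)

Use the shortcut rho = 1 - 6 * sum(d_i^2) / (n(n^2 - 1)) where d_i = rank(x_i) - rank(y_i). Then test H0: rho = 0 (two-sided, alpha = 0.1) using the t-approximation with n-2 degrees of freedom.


Step 1: Rank x and y separately (midranks; no ties here).
rank(x): 2->1, 3->2, 15->9, 12->7, 5->3, 13->8, 16->10, 6->4, 11->6, 7->5
rank(y): 16->9, 3->2, 11->7, 7->5, 18->10, 4->3, 5->4, 8->6, 15->8, 1->1
Step 2: d_i = R_x(i) - R_y(i); compute d_i^2.
  (1-9)^2=64, (2-2)^2=0, (9-7)^2=4, (7-5)^2=4, (3-10)^2=49, (8-3)^2=25, (10-4)^2=36, (4-6)^2=4, (6-8)^2=4, (5-1)^2=16
sum(d^2) = 206.
Step 3: rho = 1 - 6*206 / (10*(10^2 - 1)) = 1 - 1236/990 = -0.248485.
Step 4: Under H0, t = rho * sqrt((n-2)/(1-rho^2)) = -0.7256 ~ t(8).
Step 5: Two-sided p-value from the t-distribution with 8 df = 0.488776.
Step 6: alpha = 0.1. fail to reject H0.

rho = -0.2485, p = 0.488776, fail to reject H0 at alpha = 0.1.


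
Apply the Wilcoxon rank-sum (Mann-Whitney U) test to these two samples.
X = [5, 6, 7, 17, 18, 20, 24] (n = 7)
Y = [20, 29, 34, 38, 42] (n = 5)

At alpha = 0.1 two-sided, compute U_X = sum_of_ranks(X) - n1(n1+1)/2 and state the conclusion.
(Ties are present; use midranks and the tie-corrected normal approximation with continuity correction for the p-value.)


Step 1: Combine and sort all 12 observations; assign midranks.
sorted (value, group): (5,X), (6,X), (7,X), (17,X), (18,X), (20,X), (20,Y), (24,X), (29,Y), (34,Y), (38,Y), (42,Y)
ranks: 5->1, 6->2, 7->3, 17->4, 18->5, 20->6.5, 20->6.5, 24->8, 29->9, 34->10, 38->11, 42->12
Step 2: Rank sum for X: R1 = 1 + 2 + 3 + 4 + 5 + 6.5 + 8 = 29.5.
Step 3: U_X = R1 - n1(n1+1)/2 = 29.5 - 7*8/2 = 29.5 - 28 = 1.5.
       U_Y = n1*n2 - U_X = 35 - 1.5 = 33.5.
Step 4: Ties are present, so use the tie-corrected normal approximation (with continuity correction) for the p-value.
Step 5: p-value = 0.011682; compare to alpha = 0.1. reject H0.

U_X = 1.5, p = 0.011682, reject H0 at alpha = 0.1.


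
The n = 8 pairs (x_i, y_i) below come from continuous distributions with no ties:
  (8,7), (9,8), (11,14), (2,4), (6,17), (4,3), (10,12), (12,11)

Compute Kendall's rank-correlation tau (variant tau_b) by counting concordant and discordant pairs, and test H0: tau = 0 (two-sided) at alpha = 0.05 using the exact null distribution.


Step 1: Enumerate the 28 unordered pairs (i,j) with i<j and classify each by sign(x_j-x_i) * sign(y_j-y_i).
  (1,2):dx=+1,dy=+1->C; (1,3):dx=+3,dy=+7->C; (1,4):dx=-6,dy=-3->C; (1,5):dx=-2,dy=+10->D
  (1,6):dx=-4,dy=-4->C; (1,7):dx=+2,dy=+5->C; (1,8):dx=+4,dy=+4->C; (2,3):dx=+2,dy=+6->C
  (2,4):dx=-7,dy=-4->C; (2,5):dx=-3,dy=+9->D; (2,6):dx=-5,dy=-5->C; (2,7):dx=+1,dy=+4->C
  (2,8):dx=+3,dy=+3->C; (3,4):dx=-9,dy=-10->C; (3,5):dx=-5,dy=+3->D; (3,6):dx=-7,dy=-11->C
  (3,7):dx=-1,dy=-2->C; (3,8):dx=+1,dy=-3->D; (4,5):dx=+4,dy=+13->C; (4,6):dx=+2,dy=-1->D
  (4,7):dx=+8,dy=+8->C; (4,8):dx=+10,dy=+7->C; (5,6):dx=-2,dy=-14->C; (5,7):dx=+4,dy=-5->D
  (5,8):dx=+6,dy=-6->D; (6,7):dx=+6,dy=+9->C; (6,8):dx=+8,dy=+8->C; (7,8):dx=+2,dy=-1->D
Step 2: C = 20, D = 8, total pairs = 28.
Step 3: tau = (C - D)/(n(n-1)/2) = (20 - 8)/28 = 0.428571.
Step 4: Exact two-sided p-value (enumerate n! = 40320 permutations of y under H0): p = 0.178869.
Step 5: alpha = 0.05. fail to reject H0.

tau_b = 0.4286 (C=20, D=8), p = 0.178869, fail to reject H0.


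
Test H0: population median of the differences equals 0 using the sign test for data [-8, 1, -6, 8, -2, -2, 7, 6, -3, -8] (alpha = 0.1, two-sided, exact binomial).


Step 1: Discard zero differences. Original n = 10; n_eff = number of nonzero differences = 10.
Nonzero differences (with sign): -8, +1, -6, +8, -2, -2, +7, +6, -3, -8
Step 2: Count signs: positive = 4, negative = 6.
Step 3: Under H0: P(positive) = 0.5, so the number of positives S ~ Bin(10, 0.5).
Step 4: Two-sided exact p-value = sum of Bin(10,0.5) probabilities at or below the observed probability = 0.753906.
Step 5: alpha = 0.1. fail to reject H0.

n_eff = 10, pos = 4, neg = 6, p = 0.753906, fail to reject H0.


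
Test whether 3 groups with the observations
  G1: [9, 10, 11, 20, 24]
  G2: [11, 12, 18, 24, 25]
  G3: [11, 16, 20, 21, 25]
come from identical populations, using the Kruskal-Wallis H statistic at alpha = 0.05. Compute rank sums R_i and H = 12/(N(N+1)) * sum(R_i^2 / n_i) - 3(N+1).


Step 1: Combine all N = 15 observations and assign midranks.
sorted (value, group, rank): (9,G1,1), (10,G1,2), (11,G1,4), (11,G2,4), (11,G3,4), (12,G2,6), (16,G3,7), (18,G2,8), (20,G1,9.5), (20,G3,9.5), (21,G3,11), (24,G1,12.5), (24,G2,12.5), (25,G2,14.5), (25,G3,14.5)
Step 2: Sum ranks within each group.
R_1 = 29 (n_1 = 5)
R_2 = 45 (n_2 = 5)
R_3 = 46 (n_3 = 5)
Step 3: H = 12/(N(N+1)) * sum(R_i^2/n_i) - 3(N+1)
     = 12/(15*16) * (29^2/5 + 45^2/5 + 46^2/5) - 3*16
     = 0.050000 * 996.4 - 48
     = 1.820000.
Step 4: Ties present; correction factor C = 1 - 42/(15^3 - 15) = 0.987500. Corrected H = 1.820000 / 0.987500 = 1.843038.
Step 5: Under H0, H ~ chi^2(2); p-value = 0.397914.
Step 6: alpha = 0.05. fail to reject H0.

H = 1.8430, df = 2, p = 0.397914, fail to reject H0.
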